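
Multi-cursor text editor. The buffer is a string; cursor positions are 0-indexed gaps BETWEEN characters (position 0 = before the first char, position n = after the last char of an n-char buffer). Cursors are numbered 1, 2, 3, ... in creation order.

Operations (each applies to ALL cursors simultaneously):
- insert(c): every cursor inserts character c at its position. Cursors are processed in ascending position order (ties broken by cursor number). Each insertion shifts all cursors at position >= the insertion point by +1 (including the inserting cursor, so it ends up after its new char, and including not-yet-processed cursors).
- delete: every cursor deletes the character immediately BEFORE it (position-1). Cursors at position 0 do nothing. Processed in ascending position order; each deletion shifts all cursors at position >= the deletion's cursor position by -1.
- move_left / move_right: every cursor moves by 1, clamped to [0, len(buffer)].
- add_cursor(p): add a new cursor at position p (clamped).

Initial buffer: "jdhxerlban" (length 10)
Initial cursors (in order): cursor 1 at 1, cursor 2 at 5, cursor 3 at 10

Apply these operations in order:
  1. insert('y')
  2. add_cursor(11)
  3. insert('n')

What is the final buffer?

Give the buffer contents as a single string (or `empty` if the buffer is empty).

Answer: jyndhxeynrlbannyn

Derivation:
After op 1 (insert('y')): buffer="jydhxeyrlbany" (len 13), cursors c1@2 c2@7 c3@13, authorship .1....2.....3
After op 2 (add_cursor(11)): buffer="jydhxeyrlbany" (len 13), cursors c1@2 c2@7 c4@11 c3@13, authorship .1....2.....3
After op 3 (insert('n')): buffer="jyndhxeynrlbannyn" (len 17), cursors c1@3 c2@9 c4@14 c3@17, authorship .11....22....4.33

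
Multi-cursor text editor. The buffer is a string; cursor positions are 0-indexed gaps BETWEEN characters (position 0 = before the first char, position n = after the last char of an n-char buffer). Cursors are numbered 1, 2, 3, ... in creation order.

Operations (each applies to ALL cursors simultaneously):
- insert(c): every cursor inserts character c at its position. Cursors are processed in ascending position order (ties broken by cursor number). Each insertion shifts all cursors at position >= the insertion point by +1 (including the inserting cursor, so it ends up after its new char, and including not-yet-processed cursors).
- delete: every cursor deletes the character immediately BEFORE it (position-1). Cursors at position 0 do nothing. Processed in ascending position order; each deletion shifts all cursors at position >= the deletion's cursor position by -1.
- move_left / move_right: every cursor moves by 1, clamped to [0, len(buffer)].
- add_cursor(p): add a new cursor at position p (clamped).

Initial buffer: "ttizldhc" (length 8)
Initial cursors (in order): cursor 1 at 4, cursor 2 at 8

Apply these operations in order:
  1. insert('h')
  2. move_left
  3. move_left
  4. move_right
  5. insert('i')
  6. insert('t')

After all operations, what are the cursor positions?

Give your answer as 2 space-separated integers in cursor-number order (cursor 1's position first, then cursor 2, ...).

Answer: 6 13

Derivation:
After op 1 (insert('h')): buffer="ttizhldhch" (len 10), cursors c1@5 c2@10, authorship ....1....2
After op 2 (move_left): buffer="ttizhldhch" (len 10), cursors c1@4 c2@9, authorship ....1....2
After op 3 (move_left): buffer="ttizhldhch" (len 10), cursors c1@3 c2@8, authorship ....1....2
After op 4 (move_right): buffer="ttizhldhch" (len 10), cursors c1@4 c2@9, authorship ....1....2
After op 5 (insert('i')): buffer="ttizihldhcih" (len 12), cursors c1@5 c2@11, authorship ....11....22
After op 6 (insert('t')): buffer="ttizithldhcith" (len 14), cursors c1@6 c2@13, authorship ....111....222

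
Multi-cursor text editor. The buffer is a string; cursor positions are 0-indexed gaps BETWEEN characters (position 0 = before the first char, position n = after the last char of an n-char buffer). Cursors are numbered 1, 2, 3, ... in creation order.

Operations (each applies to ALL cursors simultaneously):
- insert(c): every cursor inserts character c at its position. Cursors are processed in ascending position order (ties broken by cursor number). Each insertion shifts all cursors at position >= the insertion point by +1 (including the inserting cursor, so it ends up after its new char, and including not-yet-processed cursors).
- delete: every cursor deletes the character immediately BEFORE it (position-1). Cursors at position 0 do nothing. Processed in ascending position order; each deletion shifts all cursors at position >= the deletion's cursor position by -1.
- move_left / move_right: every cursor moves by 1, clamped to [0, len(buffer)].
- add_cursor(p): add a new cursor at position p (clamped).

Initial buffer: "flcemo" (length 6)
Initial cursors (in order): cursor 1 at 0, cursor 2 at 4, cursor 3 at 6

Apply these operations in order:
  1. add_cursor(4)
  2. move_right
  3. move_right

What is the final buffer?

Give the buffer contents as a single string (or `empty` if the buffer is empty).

Answer: flcemo

Derivation:
After op 1 (add_cursor(4)): buffer="flcemo" (len 6), cursors c1@0 c2@4 c4@4 c3@6, authorship ......
After op 2 (move_right): buffer="flcemo" (len 6), cursors c1@1 c2@5 c4@5 c3@6, authorship ......
After op 3 (move_right): buffer="flcemo" (len 6), cursors c1@2 c2@6 c3@6 c4@6, authorship ......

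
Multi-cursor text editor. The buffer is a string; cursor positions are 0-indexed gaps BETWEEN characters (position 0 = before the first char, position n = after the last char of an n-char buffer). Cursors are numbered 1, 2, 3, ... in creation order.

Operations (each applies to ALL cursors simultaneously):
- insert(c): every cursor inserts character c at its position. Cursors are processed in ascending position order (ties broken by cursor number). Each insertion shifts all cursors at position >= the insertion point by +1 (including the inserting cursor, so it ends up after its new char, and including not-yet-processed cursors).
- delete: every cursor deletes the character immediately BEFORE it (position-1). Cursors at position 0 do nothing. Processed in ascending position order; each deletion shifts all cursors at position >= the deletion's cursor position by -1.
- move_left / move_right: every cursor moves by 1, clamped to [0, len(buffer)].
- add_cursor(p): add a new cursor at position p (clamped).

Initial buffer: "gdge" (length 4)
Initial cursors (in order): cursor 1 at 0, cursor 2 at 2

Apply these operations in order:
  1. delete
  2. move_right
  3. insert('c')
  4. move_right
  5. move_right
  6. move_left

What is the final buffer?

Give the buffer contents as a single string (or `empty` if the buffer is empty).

After op 1 (delete): buffer="gge" (len 3), cursors c1@0 c2@1, authorship ...
After op 2 (move_right): buffer="gge" (len 3), cursors c1@1 c2@2, authorship ...
After op 3 (insert('c')): buffer="gcgce" (len 5), cursors c1@2 c2@4, authorship .1.2.
After op 4 (move_right): buffer="gcgce" (len 5), cursors c1@3 c2@5, authorship .1.2.
After op 5 (move_right): buffer="gcgce" (len 5), cursors c1@4 c2@5, authorship .1.2.
After op 6 (move_left): buffer="gcgce" (len 5), cursors c1@3 c2@4, authorship .1.2.

Answer: gcgce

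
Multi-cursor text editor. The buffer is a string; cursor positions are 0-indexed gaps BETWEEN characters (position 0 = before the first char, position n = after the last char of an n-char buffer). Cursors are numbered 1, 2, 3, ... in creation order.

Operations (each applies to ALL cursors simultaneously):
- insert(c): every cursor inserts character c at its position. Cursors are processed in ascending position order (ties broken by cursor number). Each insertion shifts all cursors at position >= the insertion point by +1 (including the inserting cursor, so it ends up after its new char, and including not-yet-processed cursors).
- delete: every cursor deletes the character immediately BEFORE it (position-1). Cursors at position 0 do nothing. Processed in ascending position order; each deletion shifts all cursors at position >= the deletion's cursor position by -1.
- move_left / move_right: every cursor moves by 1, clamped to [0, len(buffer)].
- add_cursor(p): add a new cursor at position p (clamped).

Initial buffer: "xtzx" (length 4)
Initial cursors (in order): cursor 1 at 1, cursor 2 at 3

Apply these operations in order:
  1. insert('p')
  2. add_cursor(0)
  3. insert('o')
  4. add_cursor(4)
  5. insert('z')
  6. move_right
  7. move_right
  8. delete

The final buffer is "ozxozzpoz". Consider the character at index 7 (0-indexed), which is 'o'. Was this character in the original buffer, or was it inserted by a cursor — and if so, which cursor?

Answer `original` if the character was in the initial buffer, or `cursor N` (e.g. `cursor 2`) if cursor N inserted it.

Answer: cursor 2

Derivation:
After op 1 (insert('p')): buffer="xptzpx" (len 6), cursors c1@2 c2@5, authorship .1..2.
After op 2 (add_cursor(0)): buffer="xptzpx" (len 6), cursors c3@0 c1@2 c2@5, authorship .1..2.
After op 3 (insert('o')): buffer="oxpotzpox" (len 9), cursors c3@1 c1@4 c2@8, authorship 3.11..22.
After op 4 (add_cursor(4)): buffer="oxpotzpox" (len 9), cursors c3@1 c1@4 c4@4 c2@8, authorship 3.11..22.
After op 5 (insert('z')): buffer="ozxpozztzpozx" (len 13), cursors c3@2 c1@7 c4@7 c2@12, authorship 33.1114..222.
After op 6 (move_right): buffer="ozxpozztzpozx" (len 13), cursors c3@3 c1@8 c4@8 c2@13, authorship 33.1114..222.
After op 7 (move_right): buffer="ozxpozztzpozx" (len 13), cursors c3@4 c1@9 c4@9 c2@13, authorship 33.1114..222.
After op 8 (delete): buffer="ozxozzpoz" (len 9), cursors c3@3 c1@6 c4@6 c2@9, authorship 33.114222
Authorship (.=original, N=cursor N): 3 3 . 1 1 4 2 2 2
Index 7: author = 2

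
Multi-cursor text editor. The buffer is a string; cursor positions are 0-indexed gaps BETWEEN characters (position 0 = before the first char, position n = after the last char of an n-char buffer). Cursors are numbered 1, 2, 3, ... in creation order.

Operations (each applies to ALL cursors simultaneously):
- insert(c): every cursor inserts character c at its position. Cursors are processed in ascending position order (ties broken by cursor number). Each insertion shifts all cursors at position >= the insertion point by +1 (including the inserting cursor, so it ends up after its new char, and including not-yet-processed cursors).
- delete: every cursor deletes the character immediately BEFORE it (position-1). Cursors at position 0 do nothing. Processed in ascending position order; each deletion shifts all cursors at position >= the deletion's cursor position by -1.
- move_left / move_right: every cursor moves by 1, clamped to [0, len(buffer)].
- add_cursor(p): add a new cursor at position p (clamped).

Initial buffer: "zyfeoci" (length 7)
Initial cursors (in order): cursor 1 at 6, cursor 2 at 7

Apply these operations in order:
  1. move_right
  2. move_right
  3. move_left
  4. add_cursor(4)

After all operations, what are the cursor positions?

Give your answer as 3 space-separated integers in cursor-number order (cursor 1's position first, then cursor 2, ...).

Answer: 6 6 4

Derivation:
After op 1 (move_right): buffer="zyfeoci" (len 7), cursors c1@7 c2@7, authorship .......
After op 2 (move_right): buffer="zyfeoci" (len 7), cursors c1@7 c2@7, authorship .......
After op 3 (move_left): buffer="zyfeoci" (len 7), cursors c1@6 c2@6, authorship .......
After op 4 (add_cursor(4)): buffer="zyfeoci" (len 7), cursors c3@4 c1@6 c2@6, authorship .......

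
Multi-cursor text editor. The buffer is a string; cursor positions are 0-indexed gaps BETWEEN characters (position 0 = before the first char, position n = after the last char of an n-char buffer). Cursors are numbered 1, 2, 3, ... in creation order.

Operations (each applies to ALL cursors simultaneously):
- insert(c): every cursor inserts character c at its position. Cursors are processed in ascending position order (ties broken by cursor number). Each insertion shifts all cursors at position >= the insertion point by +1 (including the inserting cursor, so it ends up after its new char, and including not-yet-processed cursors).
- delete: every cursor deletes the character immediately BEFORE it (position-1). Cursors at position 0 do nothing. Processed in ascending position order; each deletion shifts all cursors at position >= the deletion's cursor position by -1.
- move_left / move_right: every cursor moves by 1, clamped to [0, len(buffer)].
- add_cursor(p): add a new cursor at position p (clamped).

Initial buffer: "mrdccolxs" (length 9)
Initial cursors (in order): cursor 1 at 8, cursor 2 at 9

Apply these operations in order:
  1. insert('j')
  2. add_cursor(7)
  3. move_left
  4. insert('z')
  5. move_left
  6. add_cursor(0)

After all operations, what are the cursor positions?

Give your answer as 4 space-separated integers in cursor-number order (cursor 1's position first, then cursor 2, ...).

Answer: 9 12 6 0

Derivation:
After op 1 (insert('j')): buffer="mrdccolxjsj" (len 11), cursors c1@9 c2@11, authorship ........1.2
After op 2 (add_cursor(7)): buffer="mrdccolxjsj" (len 11), cursors c3@7 c1@9 c2@11, authorship ........1.2
After op 3 (move_left): buffer="mrdccolxjsj" (len 11), cursors c3@6 c1@8 c2@10, authorship ........1.2
After op 4 (insert('z')): buffer="mrdccozlxzjszj" (len 14), cursors c3@7 c1@10 c2@13, authorship ......3..11.22
After op 5 (move_left): buffer="mrdccozlxzjszj" (len 14), cursors c3@6 c1@9 c2@12, authorship ......3..11.22
After op 6 (add_cursor(0)): buffer="mrdccozlxzjszj" (len 14), cursors c4@0 c3@6 c1@9 c2@12, authorship ......3..11.22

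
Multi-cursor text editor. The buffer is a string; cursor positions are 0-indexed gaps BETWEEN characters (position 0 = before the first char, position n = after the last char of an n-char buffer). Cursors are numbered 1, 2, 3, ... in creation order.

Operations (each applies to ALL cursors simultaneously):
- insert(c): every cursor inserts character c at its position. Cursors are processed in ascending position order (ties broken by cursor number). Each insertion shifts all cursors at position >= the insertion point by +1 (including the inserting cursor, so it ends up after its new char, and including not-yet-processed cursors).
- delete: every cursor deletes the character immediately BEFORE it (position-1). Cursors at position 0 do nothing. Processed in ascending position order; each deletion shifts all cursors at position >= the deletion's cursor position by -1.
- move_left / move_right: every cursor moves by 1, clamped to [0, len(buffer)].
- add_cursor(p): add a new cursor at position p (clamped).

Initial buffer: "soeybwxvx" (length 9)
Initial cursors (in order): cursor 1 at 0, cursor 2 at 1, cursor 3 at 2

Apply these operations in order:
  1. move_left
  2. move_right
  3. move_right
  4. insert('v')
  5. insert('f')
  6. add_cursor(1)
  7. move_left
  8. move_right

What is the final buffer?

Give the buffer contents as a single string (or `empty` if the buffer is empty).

Answer: sovvffevfybwxvx

Derivation:
After op 1 (move_left): buffer="soeybwxvx" (len 9), cursors c1@0 c2@0 c3@1, authorship .........
After op 2 (move_right): buffer="soeybwxvx" (len 9), cursors c1@1 c2@1 c3@2, authorship .........
After op 3 (move_right): buffer="soeybwxvx" (len 9), cursors c1@2 c2@2 c3@3, authorship .........
After op 4 (insert('v')): buffer="sovvevybwxvx" (len 12), cursors c1@4 c2@4 c3@6, authorship ..12.3......
After op 5 (insert('f')): buffer="sovvffevfybwxvx" (len 15), cursors c1@6 c2@6 c3@9, authorship ..1212.33......
After op 6 (add_cursor(1)): buffer="sovvffevfybwxvx" (len 15), cursors c4@1 c1@6 c2@6 c3@9, authorship ..1212.33......
After op 7 (move_left): buffer="sovvffevfybwxvx" (len 15), cursors c4@0 c1@5 c2@5 c3@8, authorship ..1212.33......
After op 8 (move_right): buffer="sovvffevfybwxvx" (len 15), cursors c4@1 c1@6 c2@6 c3@9, authorship ..1212.33......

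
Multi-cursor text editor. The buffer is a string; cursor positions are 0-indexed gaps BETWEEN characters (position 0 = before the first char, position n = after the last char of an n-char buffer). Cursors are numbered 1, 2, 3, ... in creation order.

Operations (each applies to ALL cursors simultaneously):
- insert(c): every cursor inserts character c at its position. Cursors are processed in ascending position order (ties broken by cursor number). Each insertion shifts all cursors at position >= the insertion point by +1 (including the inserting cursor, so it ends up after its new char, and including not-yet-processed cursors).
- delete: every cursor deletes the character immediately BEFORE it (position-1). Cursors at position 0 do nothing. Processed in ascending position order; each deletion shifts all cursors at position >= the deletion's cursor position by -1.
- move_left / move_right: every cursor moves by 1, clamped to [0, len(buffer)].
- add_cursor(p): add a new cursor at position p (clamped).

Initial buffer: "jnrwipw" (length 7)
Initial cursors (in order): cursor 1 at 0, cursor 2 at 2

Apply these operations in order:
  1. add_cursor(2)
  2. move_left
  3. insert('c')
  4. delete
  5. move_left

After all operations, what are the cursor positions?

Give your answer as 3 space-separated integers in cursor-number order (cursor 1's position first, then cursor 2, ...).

Answer: 0 0 0

Derivation:
After op 1 (add_cursor(2)): buffer="jnrwipw" (len 7), cursors c1@0 c2@2 c3@2, authorship .......
After op 2 (move_left): buffer="jnrwipw" (len 7), cursors c1@0 c2@1 c3@1, authorship .......
After op 3 (insert('c')): buffer="cjccnrwipw" (len 10), cursors c1@1 c2@4 c3@4, authorship 1.23......
After op 4 (delete): buffer="jnrwipw" (len 7), cursors c1@0 c2@1 c3@1, authorship .......
After op 5 (move_left): buffer="jnrwipw" (len 7), cursors c1@0 c2@0 c3@0, authorship .......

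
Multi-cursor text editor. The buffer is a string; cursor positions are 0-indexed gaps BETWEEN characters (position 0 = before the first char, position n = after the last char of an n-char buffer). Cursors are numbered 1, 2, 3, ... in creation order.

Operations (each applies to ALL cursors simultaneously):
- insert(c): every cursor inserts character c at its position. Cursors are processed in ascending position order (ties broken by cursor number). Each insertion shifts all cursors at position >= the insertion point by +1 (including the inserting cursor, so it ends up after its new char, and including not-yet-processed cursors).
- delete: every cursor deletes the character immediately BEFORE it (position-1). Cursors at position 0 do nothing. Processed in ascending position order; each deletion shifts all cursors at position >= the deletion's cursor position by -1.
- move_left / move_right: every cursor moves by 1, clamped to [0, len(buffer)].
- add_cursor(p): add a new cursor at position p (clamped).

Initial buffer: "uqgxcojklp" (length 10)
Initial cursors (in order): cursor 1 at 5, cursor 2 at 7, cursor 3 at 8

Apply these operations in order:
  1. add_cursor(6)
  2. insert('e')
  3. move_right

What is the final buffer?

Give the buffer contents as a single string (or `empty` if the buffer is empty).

Answer: uqgxceoejekelp

Derivation:
After op 1 (add_cursor(6)): buffer="uqgxcojklp" (len 10), cursors c1@5 c4@6 c2@7 c3@8, authorship ..........
After op 2 (insert('e')): buffer="uqgxceoejekelp" (len 14), cursors c1@6 c4@8 c2@10 c3@12, authorship .....1.4.2.3..
After op 3 (move_right): buffer="uqgxceoejekelp" (len 14), cursors c1@7 c4@9 c2@11 c3@13, authorship .....1.4.2.3..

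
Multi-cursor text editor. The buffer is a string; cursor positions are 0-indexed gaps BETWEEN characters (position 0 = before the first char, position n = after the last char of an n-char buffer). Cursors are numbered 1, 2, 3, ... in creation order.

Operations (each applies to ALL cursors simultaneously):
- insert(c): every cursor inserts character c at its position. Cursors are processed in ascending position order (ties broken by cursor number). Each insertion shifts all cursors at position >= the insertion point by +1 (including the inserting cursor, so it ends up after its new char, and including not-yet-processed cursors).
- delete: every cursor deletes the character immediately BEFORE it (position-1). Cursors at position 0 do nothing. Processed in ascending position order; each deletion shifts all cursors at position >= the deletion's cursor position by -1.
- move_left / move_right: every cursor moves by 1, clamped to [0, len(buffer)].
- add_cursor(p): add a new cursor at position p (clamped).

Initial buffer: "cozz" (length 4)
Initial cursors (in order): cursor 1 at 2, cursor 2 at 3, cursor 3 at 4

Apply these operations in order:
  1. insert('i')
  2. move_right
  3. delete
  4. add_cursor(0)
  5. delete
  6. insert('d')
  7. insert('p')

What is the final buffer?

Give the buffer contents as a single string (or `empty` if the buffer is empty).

After op 1 (insert('i')): buffer="coizizi" (len 7), cursors c1@3 c2@5 c3@7, authorship ..1.2.3
After op 2 (move_right): buffer="coizizi" (len 7), cursors c1@4 c2@6 c3@7, authorship ..1.2.3
After op 3 (delete): buffer="coii" (len 4), cursors c1@3 c2@4 c3@4, authorship ..12
After op 4 (add_cursor(0)): buffer="coii" (len 4), cursors c4@0 c1@3 c2@4 c3@4, authorship ..12
After op 5 (delete): buffer="c" (len 1), cursors c4@0 c1@1 c2@1 c3@1, authorship .
After op 6 (insert('d')): buffer="dcddd" (len 5), cursors c4@1 c1@5 c2@5 c3@5, authorship 4.123
After op 7 (insert('p')): buffer="dpcdddppp" (len 9), cursors c4@2 c1@9 c2@9 c3@9, authorship 44.123123

Answer: dpcdddppp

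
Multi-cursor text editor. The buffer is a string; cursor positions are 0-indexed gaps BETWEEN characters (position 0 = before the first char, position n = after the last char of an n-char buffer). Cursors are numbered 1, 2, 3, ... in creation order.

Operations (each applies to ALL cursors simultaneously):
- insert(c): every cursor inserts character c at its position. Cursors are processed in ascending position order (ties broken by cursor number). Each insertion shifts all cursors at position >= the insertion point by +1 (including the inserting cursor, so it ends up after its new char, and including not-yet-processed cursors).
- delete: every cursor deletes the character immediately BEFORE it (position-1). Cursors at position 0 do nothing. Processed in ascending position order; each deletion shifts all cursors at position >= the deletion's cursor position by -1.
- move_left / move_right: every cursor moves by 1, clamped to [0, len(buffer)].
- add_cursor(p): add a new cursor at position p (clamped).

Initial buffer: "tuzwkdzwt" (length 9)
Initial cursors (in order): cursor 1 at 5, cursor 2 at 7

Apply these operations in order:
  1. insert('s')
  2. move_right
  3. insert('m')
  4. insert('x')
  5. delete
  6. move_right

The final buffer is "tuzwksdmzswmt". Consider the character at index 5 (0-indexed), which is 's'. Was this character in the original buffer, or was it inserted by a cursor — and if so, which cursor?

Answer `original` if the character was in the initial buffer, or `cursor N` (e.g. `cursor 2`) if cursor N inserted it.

After op 1 (insert('s')): buffer="tuzwksdzswt" (len 11), cursors c1@6 c2@9, authorship .....1..2..
After op 2 (move_right): buffer="tuzwksdzswt" (len 11), cursors c1@7 c2@10, authorship .....1..2..
After op 3 (insert('m')): buffer="tuzwksdmzswmt" (len 13), cursors c1@8 c2@12, authorship .....1.1.2.2.
After op 4 (insert('x')): buffer="tuzwksdmxzswmxt" (len 15), cursors c1@9 c2@14, authorship .....1.11.2.22.
After op 5 (delete): buffer="tuzwksdmzswmt" (len 13), cursors c1@8 c2@12, authorship .....1.1.2.2.
After op 6 (move_right): buffer="tuzwksdmzswmt" (len 13), cursors c1@9 c2@13, authorship .....1.1.2.2.
Authorship (.=original, N=cursor N): . . . . . 1 . 1 . 2 . 2 .
Index 5: author = 1

Answer: cursor 1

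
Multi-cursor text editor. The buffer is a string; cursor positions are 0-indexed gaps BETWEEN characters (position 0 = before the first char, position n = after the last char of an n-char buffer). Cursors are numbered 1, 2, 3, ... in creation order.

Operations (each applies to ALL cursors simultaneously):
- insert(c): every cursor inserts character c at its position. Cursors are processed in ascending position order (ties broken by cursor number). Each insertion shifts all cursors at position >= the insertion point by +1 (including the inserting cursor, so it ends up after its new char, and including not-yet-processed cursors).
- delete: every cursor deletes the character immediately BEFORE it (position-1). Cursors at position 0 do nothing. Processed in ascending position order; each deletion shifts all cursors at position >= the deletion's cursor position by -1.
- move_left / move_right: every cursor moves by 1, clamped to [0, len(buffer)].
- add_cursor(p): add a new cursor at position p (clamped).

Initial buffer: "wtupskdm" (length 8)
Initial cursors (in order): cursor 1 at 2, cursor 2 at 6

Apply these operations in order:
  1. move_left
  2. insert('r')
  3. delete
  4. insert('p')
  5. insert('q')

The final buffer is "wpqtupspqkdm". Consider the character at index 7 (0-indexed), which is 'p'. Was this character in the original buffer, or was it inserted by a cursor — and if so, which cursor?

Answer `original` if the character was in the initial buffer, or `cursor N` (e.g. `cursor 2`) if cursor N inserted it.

Answer: cursor 2

Derivation:
After op 1 (move_left): buffer="wtupskdm" (len 8), cursors c1@1 c2@5, authorship ........
After op 2 (insert('r')): buffer="wrtupsrkdm" (len 10), cursors c1@2 c2@7, authorship .1....2...
After op 3 (delete): buffer="wtupskdm" (len 8), cursors c1@1 c2@5, authorship ........
After op 4 (insert('p')): buffer="wptupspkdm" (len 10), cursors c1@2 c2@7, authorship .1....2...
After op 5 (insert('q')): buffer="wpqtupspqkdm" (len 12), cursors c1@3 c2@9, authorship .11....22...
Authorship (.=original, N=cursor N): . 1 1 . . . . 2 2 . . .
Index 7: author = 2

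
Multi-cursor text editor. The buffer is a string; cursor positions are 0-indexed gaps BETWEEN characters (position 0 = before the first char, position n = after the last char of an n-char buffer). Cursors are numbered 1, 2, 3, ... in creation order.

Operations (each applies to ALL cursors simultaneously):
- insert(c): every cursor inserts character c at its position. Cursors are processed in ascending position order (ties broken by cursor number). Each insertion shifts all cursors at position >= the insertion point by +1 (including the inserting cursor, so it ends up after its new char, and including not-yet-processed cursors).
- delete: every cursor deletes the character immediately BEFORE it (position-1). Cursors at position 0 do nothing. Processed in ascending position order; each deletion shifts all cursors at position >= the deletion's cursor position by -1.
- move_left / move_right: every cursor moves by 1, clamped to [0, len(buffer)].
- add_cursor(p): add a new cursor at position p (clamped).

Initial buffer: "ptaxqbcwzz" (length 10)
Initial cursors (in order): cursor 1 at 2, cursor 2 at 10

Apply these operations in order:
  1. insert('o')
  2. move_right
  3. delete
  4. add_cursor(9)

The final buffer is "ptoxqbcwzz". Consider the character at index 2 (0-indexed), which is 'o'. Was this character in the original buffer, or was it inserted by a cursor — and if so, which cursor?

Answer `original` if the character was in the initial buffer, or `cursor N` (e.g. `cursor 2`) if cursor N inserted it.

After op 1 (insert('o')): buffer="ptoaxqbcwzzo" (len 12), cursors c1@3 c2@12, authorship ..1........2
After op 2 (move_right): buffer="ptoaxqbcwzzo" (len 12), cursors c1@4 c2@12, authorship ..1........2
After op 3 (delete): buffer="ptoxqbcwzz" (len 10), cursors c1@3 c2@10, authorship ..1.......
After op 4 (add_cursor(9)): buffer="ptoxqbcwzz" (len 10), cursors c1@3 c3@9 c2@10, authorship ..1.......
Authorship (.=original, N=cursor N): . . 1 . . . . . . .
Index 2: author = 1

Answer: cursor 1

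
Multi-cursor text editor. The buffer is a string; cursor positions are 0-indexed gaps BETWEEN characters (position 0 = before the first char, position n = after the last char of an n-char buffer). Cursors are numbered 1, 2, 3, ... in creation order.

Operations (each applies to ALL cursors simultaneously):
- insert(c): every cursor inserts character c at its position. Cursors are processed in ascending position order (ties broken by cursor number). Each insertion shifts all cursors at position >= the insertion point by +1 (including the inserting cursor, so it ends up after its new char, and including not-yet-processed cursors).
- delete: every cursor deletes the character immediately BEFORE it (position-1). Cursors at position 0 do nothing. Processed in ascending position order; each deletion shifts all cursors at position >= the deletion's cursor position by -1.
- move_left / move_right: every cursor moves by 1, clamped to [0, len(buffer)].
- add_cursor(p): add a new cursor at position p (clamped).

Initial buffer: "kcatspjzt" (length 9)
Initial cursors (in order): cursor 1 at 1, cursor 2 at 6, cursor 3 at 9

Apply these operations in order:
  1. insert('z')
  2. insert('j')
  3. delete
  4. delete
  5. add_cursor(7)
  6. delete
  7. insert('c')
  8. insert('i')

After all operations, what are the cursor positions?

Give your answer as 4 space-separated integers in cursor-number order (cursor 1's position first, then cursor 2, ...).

Answer: 2 10 13 10

Derivation:
After op 1 (insert('z')): buffer="kzcatspzjztz" (len 12), cursors c1@2 c2@8 c3@12, authorship .1.....2...3
After op 2 (insert('j')): buffer="kzjcatspzjjztzj" (len 15), cursors c1@3 c2@10 c3@15, authorship .11.....22...33
After op 3 (delete): buffer="kzcatspzjztz" (len 12), cursors c1@2 c2@8 c3@12, authorship .1.....2...3
After op 4 (delete): buffer="kcatspjzt" (len 9), cursors c1@1 c2@6 c3@9, authorship .........
After op 5 (add_cursor(7)): buffer="kcatspjzt" (len 9), cursors c1@1 c2@6 c4@7 c3@9, authorship .........
After op 6 (delete): buffer="catsz" (len 5), cursors c1@0 c2@4 c4@4 c3@5, authorship .....
After op 7 (insert('c')): buffer="ccatscczc" (len 9), cursors c1@1 c2@7 c4@7 c3@9, authorship 1....24.3
After op 8 (insert('i')): buffer="cicatscciizci" (len 13), cursors c1@2 c2@10 c4@10 c3@13, authorship 11....2424.33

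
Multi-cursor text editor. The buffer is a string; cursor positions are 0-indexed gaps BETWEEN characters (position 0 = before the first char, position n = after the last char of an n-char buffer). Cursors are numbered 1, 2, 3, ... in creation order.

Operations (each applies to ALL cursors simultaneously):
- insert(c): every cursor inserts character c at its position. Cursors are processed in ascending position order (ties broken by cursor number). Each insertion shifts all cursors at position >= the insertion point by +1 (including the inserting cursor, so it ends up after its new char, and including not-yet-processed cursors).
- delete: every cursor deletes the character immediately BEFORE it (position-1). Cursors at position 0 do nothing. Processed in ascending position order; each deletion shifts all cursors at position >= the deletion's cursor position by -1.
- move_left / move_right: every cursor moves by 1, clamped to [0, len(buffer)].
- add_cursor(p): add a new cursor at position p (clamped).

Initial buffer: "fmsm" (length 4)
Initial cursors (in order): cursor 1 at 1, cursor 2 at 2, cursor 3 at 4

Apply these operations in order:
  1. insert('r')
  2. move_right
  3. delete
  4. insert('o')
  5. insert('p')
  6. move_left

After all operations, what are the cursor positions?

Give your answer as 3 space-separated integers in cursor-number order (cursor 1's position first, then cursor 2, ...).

Answer: 3 6 9

Derivation:
After op 1 (insert('r')): buffer="frmrsmr" (len 7), cursors c1@2 c2@4 c3@7, authorship .1.2..3
After op 2 (move_right): buffer="frmrsmr" (len 7), cursors c1@3 c2@5 c3@7, authorship .1.2..3
After op 3 (delete): buffer="frrm" (len 4), cursors c1@2 c2@3 c3@4, authorship .12.
After op 4 (insert('o')): buffer="froromo" (len 7), cursors c1@3 c2@5 c3@7, authorship .1122.3
After op 5 (insert('p')): buffer="fropropmop" (len 10), cursors c1@4 c2@7 c3@10, authorship .111222.33
After op 6 (move_left): buffer="fropropmop" (len 10), cursors c1@3 c2@6 c3@9, authorship .111222.33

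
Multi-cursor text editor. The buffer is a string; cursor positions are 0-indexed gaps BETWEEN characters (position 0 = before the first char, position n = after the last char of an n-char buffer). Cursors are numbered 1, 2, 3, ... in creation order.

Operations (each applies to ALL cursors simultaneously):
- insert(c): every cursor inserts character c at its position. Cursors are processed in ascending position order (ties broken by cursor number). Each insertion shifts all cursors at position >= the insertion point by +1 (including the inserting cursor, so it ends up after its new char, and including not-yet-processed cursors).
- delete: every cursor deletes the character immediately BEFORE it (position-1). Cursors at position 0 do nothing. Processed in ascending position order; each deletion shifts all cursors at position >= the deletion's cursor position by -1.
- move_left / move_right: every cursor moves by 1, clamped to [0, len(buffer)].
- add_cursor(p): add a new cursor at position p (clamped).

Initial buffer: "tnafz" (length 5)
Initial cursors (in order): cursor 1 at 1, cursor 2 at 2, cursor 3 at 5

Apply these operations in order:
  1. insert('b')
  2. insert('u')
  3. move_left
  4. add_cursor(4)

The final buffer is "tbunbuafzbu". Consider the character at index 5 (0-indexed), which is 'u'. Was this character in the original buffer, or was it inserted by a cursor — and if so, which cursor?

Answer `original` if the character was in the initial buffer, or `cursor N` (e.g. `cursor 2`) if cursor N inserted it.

After op 1 (insert('b')): buffer="tbnbafzb" (len 8), cursors c1@2 c2@4 c3@8, authorship .1.2...3
After op 2 (insert('u')): buffer="tbunbuafzbu" (len 11), cursors c1@3 c2@6 c3@11, authorship .11.22...33
After op 3 (move_left): buffer="tbunbuafzbu" (len 11), cursors c1@2 c2@5 c3@10, authorship .11.22...33
After op 4 (add_cursor(4)): buffer="tbunbuafzbu" (len 11), cursors c1@2 c4@4 c2@5 c3@10, authorship .11.22...33
Authorship (.=original, N=cursor N): . 1 1 . 2 2 . . . 3 3
Index 5: author = 2

Answer: cursor 2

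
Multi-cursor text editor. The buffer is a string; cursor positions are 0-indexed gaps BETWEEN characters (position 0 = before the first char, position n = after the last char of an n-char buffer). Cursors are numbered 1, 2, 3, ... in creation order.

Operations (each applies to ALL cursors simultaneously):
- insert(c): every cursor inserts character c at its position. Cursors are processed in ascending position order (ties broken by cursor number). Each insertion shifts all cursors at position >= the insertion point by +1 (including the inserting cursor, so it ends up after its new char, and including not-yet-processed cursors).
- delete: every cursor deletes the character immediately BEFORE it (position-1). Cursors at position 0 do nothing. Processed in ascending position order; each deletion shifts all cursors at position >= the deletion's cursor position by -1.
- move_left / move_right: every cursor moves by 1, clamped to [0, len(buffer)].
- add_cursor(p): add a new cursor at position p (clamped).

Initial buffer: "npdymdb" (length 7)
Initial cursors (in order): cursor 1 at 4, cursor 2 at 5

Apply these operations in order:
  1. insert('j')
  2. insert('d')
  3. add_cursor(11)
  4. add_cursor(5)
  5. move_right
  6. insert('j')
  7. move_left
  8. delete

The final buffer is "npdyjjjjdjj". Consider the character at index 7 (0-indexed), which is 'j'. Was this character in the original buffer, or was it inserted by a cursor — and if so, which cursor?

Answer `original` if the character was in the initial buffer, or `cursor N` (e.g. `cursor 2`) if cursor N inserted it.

Answer: cursor 2

Derivation:
After op 1 (insert('j')): buffer="npdyjmjdb" (len 9), cursors c1@5 c2@7, authorship ....1.2..
After op 2 (insert('d')): buffer="npdyjdmjddb" (len 11), cursors c1@6 c2@9, authorship ....11.22..
After op 3 (add_cursor(11)): buffer="npdyjdmjddb" (len 11), cursors c1@6 c2@9 c3@11, authorship ....11.22..
After op 4 (add_cursor(5)): buffer="npdyjdmjddb" (len 11), cursors c4@5 c1@6 c2@9 c3@11, authorship ....11.22..
After op 5 (move_right): buffer="npdyjdmjddb" (len 11), cursors c4@6 c1@7 c2@10 c3@11, authorship ....11.22..
After op 6 (insert('j')): buffer="npdyjdjmjjddjbj" (len 15), cursors c4@7 c1@9 c2@13 c3@15, authorship ....114.122.2.3
After op 7 (move_left): buffer="npdyjdjmjjddjbj" (len 15), cursors c4@6 c1@8 c2@12 c3@14, authorship ....114.122.2.3
After op 8 (delete): buffer="npdyjjjjdjj" (len 11), cursors c4@5 c1@6 c2@9 c3@10, authorship ....1412223
Authorship (.=original, N=cursor N): . . . . 1 4 1 2 2 2 3
Index 7: author = 2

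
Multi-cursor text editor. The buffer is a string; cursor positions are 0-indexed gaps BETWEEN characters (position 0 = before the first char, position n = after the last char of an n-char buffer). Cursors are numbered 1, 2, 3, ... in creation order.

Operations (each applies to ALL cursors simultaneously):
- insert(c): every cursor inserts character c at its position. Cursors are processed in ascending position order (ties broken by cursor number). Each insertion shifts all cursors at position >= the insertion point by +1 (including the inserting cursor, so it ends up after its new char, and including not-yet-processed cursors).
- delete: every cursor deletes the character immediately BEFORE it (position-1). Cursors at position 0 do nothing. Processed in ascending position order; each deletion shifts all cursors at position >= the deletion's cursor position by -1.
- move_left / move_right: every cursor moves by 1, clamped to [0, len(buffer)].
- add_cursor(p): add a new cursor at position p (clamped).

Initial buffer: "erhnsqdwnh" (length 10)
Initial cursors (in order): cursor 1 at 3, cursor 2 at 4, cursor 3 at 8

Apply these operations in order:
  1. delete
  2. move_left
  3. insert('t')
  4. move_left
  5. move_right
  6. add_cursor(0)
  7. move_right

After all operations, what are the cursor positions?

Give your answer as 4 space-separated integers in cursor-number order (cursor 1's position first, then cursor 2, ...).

Answer: 4 4 8 1

Derivation:
After op 1 (delete): buffer="ersqdnh" (len 7), cursors c1@2 c2@2 c3@5, authorship .......
After op 2 (move_left): buffer="ersqdnh" (len 7), cursors c1@1 c2@1 c3@4, authorship .......
After op 3 (insert('t')): buffer="ettrsqtdnh" (len 10), cursors c1@3 c2@3 c3@7, authorship .12...3...
After op 4 (move_left): buffer="ettrsqtdnh" (len 10), cursors c1@2 c2@2 c3@6, authorship .12...3...
After op 5 (move_right): buffer="ettrsqtdnh" (len 10), cursors c1@3 c2@3 c3@7, authorship .12...3...
After op 6 (add_cursor(0)): buffer="ettrsqtdnh" (len 10), cursors c4@0 c1@3 c2@3 c3@7, authorship .12...3...
After op 7 (move_right): buffer="ettrsqtdnh" (len 10), cursors c4@1 c1@4 c2@4 c3@8, authorship .12...3...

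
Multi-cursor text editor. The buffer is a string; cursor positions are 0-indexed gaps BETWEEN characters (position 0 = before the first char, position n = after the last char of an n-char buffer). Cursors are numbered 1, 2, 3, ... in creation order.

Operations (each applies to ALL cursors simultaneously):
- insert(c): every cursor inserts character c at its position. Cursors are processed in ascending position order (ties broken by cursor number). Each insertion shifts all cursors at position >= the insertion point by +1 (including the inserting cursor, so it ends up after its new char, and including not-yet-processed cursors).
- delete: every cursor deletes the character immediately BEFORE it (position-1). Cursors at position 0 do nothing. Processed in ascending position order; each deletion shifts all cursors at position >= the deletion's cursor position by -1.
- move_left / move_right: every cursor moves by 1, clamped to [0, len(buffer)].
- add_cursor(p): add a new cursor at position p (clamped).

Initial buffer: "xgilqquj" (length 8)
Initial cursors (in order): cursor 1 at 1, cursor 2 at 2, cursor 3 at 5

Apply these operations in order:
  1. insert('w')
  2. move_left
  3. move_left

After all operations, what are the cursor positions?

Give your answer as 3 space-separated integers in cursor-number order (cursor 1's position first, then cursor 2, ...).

After op 1 (insert('w')): buffer="xwgwilqwquj" (len 11), cursors c1@2 c2@4 c3@8, authorship .1.2...3...
After op 2 (move_left): buffer="xwgwilqwquj" (len 11), cursors c1@1 c2@3 c3@7, authorship .1.2...3...
After op 3 (move_left): buffer="xwgwilqwquj" (len 11), cursors c1@0 c2@2 c3@6, authorship .1.2...3...

Answer: 0 2 6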